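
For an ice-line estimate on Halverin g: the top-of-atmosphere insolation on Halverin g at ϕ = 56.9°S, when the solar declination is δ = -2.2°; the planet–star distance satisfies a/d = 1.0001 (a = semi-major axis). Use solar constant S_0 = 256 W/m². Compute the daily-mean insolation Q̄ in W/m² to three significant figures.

Q̄ ≈ 48.7 W/m²

cos h₀ = −tan(-56.9°) tan(-2.200°) = -0.0589, h₀ = 1.6298 rad.
Bracket: h₀ sin ϕ sin δ + cos ϕ cos δ sin h₀ = 1.6298×-0.83772×-0.03839 + 0.54610×0.99926×0.99826 = 0.052414 + 0.544746 = 0.597160.
Inverse-square distance factor (a/d)² = 1.0001² = 1.000200.
Q̄ = (S_0/π) × 1.000200 × [bracket] = (256/π) × 1.000200 × 0.597160 = 48.67 W/m².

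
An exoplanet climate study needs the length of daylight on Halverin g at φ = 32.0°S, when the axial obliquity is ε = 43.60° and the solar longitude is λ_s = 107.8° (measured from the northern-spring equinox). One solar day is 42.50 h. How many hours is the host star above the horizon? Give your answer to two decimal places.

Solar declination: sin δ = sin ε · sin λ_s = sin 43.60° × sin 107.8° = 0.65661, so δ = +41.042°.
cos H₀ = −tan φ · tan δ = −tan(-32.0°) × tan(+41.042°) = 0.5440, so H₀ = 0.9956 rad = 57.04°.
Daylight = 2H₀/(2π) × 42.50 h = (0.9956/π) × 42.50 = 13.47 h.

13.47 h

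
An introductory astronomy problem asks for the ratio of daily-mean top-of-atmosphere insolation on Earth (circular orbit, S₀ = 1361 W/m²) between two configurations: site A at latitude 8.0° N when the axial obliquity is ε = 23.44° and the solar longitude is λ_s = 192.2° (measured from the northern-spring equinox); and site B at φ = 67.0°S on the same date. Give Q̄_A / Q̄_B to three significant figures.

Q̄_A / Q̄_B ≈ 1.87

— Configuration A (φ=+8.0°):
Solar declination: sin δ = sin ε · sin λ_s = sin 23.44° × sin 192.2° = -0.08406, so δ = -4.822°.
cos H₀ = −tan(+8.0°) tan(-4.822°) = 0.0119, H₀ = 1.5589 rad.
Bracket: H₀ sin φ sin δ + cos φ cos δ sin H₀ = 1.5589×0.13917×-0.08406 + 0.99027×0.99646×0.99993 = -0.018237 + 0.986695 = 0.968458.
Q̄ = (S₀/π) × [bracket] = (1361/π) × 0.968458 = 419.56 W/m².
— Configuration B (φ=-67.0°):
cos H₀ = −tan(-67.0°) tan(-4.822°) = -0.1987, H₀ = 1.7709 rad.
Bracket: H₀ sin φ sin δ + cos φ cos δ sin H₀ = 1.7709×-0.92050×-0.08406 + 0.39073×0.99646×0.98005 = 0.137027 + 0.381579 = 0.518606.
Q̄ = (S₀/π) × [bracket] = (1361/π) × 0.518606 = 224.67 W/m².
Ratio Q̄_A / Q̄_B = 419.56 / 224.67 = 1.867.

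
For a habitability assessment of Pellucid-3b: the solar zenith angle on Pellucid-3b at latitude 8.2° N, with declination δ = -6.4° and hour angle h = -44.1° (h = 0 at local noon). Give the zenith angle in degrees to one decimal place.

θ_z = 46.3°

cos θ_z = sin φ sin δ + cos φ cos δ cos h = -0.015899 + 0.706355 = 0.690456.
θ_z = arccos(0.690456) = 46.3°.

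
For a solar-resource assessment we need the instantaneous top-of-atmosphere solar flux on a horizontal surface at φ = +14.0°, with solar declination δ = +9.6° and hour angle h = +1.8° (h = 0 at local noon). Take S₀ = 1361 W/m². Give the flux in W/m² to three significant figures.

1.36e+03 W/m²

cos θ_z = sin φ sin δ + cos φ cos δ cos h = 0.040345 + 0.956236 = 0.996581.
Flux = S₀ · cos θ_z = 1361 × 0.996581 = 1356 W/m².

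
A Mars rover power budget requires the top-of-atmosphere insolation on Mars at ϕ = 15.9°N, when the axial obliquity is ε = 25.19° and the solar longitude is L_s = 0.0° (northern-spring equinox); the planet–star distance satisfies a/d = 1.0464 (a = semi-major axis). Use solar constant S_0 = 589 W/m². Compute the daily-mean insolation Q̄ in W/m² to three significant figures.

Q̄ ≈ 197 W/m²

Solar declination: sin δ = sin ε · sin L_s = sin 25.19° × sin 0.0° = 0.00000, so δ = +0.000°.
cos h₀ = −tan(+15.9°) tan(+0.000°) = -0.0000, h₀ = 1.5708 rad.
Bracket: h₀ sin ϕ sin δ + cos ϕ cos δ sin h₀ = 1.5708×0.27396×0.00000 + 0.96174×1.00000×1.00000 = 0.000000 + 0.961740 = 0.961740.
Inverse-square distance factor (a/d)² = 1.0464² = 1.094953.
Q̄ = (S_0/π) × 1.094953 × [bracket] = (589/π) × 1.094953 × 0.961740 = 197.4 W/m².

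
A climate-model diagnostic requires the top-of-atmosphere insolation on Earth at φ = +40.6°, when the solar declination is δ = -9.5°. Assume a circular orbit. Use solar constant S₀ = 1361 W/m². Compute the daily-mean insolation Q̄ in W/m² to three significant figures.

cos H₀ = −tan(+40.6°) tan(-9.500°) = 0.1434, H₀ = 1.4269 rad.
Bracket: H₀ sin φ sin δ + cos φ cos δ sin H₀ = 1.4269×0.65077×-0.16505 + 0.75927×0.98629×0.98966 = -0.153263 + 0.741117 = 0.587854.
Q̄ = (S₀/π) × [bracket] = (1361/π) × 0.587854 = 254.7 W/m².

Q̄ ≈ 255 W/m²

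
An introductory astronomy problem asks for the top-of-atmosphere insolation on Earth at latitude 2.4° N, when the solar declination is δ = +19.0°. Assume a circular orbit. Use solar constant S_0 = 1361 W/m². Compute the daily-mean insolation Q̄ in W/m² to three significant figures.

Q̄ ≈ 419 W/m²

cos h₀ = −tan(+2.4°) tan(+19.000°) = -0.0144, h₀ = 1.5852 rad.
Bracket: h₀ sin ϕ sin δ + cos ϕ cos δ sin h₀ = 1.5852×0.04188×0.32557 + 0.99912×0.94552×0.99990 = 0.021614 + 0.944593 = 0.966207.
Q̄ = (S_0/π) × [bracket] = (1361/π) × 0.966207 = 418.6 W/m².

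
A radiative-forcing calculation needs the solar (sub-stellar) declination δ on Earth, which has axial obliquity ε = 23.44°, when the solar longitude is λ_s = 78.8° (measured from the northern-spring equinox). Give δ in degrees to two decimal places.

sin δ = sin ε · sin λ_s = sin 23.44° × sin 78.8° = 0.390213.
δ = arcsin(0.390213) = +22.97°.

δ = +22.97°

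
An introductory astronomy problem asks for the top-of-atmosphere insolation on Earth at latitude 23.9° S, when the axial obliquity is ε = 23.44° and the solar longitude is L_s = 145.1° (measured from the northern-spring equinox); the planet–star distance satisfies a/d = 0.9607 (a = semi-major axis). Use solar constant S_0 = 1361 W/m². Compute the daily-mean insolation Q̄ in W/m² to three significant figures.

Q̄ ≈ 300 W/m²

Solar declination: sin δ = sin ε · sin L_s = sin 23.44° × sin 145.1° = 0.22759, so δ = +13.155°.
cos h₀ = −tan(-23.9°) tan(+13.155°) = 0.1036, h₀ = 1.4670 rad.
Bracket: h₀ sin ϕ sin δ + cos ϕ cos δ sin h₀ = 1.4670×-0.40514×0.22759 + 0.91425×0.97376×0.99462 = -0.135266 + 0.885470 = 0.750204.
Inverse-square distance factor (a/d)² = 0.9607² = 0.922944.
Q̄ = (S_0/π) × 0.922944 × [bracket] = (1361/π) × 0.922944 × 0.750204 = 300.0 W/m².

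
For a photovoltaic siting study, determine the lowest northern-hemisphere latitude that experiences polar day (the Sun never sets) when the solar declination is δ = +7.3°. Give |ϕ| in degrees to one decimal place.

|ϕ| = 82.7°

Polar day requires cos h₀ = −tan ϕ tan δ ≤ −1, i.e. tan ϕ tan δ ≥ 1.
The boundary is |tan ϕ| · |tan δ| = 1, so |ϕ| = 90° − |δ| = 90° − 7.3° = 82.7° in the northern hemisphere.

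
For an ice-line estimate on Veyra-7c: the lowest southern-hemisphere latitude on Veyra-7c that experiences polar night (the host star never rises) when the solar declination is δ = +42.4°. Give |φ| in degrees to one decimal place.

|φ| = 47.6°

Polar night requires cos H₀ = −tan φ tan δ ≥ 1, i.e. tan φ tan δ ≤ −1.
The boundary is |tan φ| · |tan δ| = 1, so |φ| = 90° − |δ| = 90° − 42.4° = 47.6° in the southern hemisphere.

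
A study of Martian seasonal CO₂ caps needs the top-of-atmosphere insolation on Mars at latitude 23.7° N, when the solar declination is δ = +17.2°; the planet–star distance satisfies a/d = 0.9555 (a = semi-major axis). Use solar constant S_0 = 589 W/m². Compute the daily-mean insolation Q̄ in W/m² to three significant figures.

cos h₀ = −tan(+23.7°) tan(+17.200°) = -0.1359, h₀ = 1.7071 rad.
Bracket: h₀ sin ϕ sin δ + cos ϕ cos δ sin h₀ = 1.7071×0.40195×0.29571 + 0.91566×0.95528×0.99072 = 0.202907 + 0.866594 = 1.069501.
Inverse-square distance factor (a/d)² = 0.9555² = 0.912980.
Q̄ = (S_0/π) × 0.912980 × [bracket] = (589/π) × 0.912980 × 1.069501 = 183.1 W/m².

Q̄ ≈ 183 W/m²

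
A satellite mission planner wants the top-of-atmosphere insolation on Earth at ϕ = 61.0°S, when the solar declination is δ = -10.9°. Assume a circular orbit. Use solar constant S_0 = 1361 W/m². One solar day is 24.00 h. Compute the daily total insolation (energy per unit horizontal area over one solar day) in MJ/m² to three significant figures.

cos h₀ = −tan(-61.0°) tan(-10.900°) = -0.3474, h₀ = 1.9256 rad.
Bracket: h₀ sin ϕ sin δ + cos ϕ cos δ sin h₀ = 1.9256×-0.87462×-0.18910 + 0.48481×0.98196×0.93772 = 0.318476 + 0.446415 = 0.764891.
Q̄ = (S_0/π) × [bracket] = (1361/π) × 0.764891 = 331.37 W/m².
Daily total = Q̄ × 24.00 h × 3600 s/h = 331.37 × 24.00 × 3600 / 10⁶ = 28.63 MJ/m².

28.6 MJ/m²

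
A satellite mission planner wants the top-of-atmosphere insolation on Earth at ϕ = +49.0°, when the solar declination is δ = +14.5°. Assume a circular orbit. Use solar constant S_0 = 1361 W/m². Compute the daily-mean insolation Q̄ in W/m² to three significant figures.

Q̄ ≈ 416 W/m²

cos h₀ = −tan(+49.0°) tan(+14.500°) = -0.2975, h₀ = 1.8729 rad.
Bracket: h₀ sin ϕ sin δ + cos ϕ cos δ sin h₀ = 1.8729×0.75471×0.25038 + 0.65606×0.96815×0.95472 = 0.353911 + 0.606404 = 0.960315.
Q̄ = (S_0/π) × [bracket] = (1361/π) × 0.960315 = 416.0 W/m².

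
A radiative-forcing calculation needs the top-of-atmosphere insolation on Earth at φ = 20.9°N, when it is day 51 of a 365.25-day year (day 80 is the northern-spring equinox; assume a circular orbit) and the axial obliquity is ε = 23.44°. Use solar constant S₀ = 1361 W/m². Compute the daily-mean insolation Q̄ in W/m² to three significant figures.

Solar longitude: λ_s = 360° × (51 − 80)/365.25 = -28.583°, i.e. -28.583° + 360° = 331.417°.
sin δ = sin 23.44° × sin 331.417° = -0.19032, so δ = -10.971°.
cos H₀ = −tan(+20.9°) tan(-10.971°) = 0.0740, H₀ = 1.4967 rad.
Bracket: H₀ sin φ sin δ + cos φ cos δ sin H₀ = 1.4967×0.35674×-0.19032 + 0.93420×0.98172×0.99726 = -0.101618 + 0.914610 = 0.812992.
Q̄ = (S₀/π) × [bracket] = (1361/π) × 0.812992 = 352.2 W/m².

Q̄ ≈ 352 W/m²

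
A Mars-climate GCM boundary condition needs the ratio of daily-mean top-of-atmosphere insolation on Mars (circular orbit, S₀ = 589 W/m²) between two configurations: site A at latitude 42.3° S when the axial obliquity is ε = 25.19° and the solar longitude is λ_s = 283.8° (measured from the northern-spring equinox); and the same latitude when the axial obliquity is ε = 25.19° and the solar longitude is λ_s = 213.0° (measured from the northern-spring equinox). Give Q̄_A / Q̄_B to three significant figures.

Q̄_A / Q̄_B ≈ 1.19

— Configuration A (φ=-42.3°):
Solar declination: sin δ = sin ε · sin λ_s = sin 25.19° × sin 283.8° = -0.41334, so δ = -24.415°.
cos H₀ = −tan(-42.3°) tan(-24.415°) = -0.4130, H₀ = 1.9966 rad.
Bracket: H₀ sin φ sin δ + cos φ cos δ sin H₀ = 1.9966×-0.67301×-0.41334 + 0.73963×0.91058×0.91071 = 0.555418 + 0.613356 = 1.168774.
Q̄ = (S₀/π) × [bracket] = (589/π) × 1.168774 = 219.13 W/m².
— Configuration B (φ=-42.3°):
Solar declination: sin δ = sin ε · sin λ_s = sin 25.19° × sin 213.0° = -0.23181, so δ = -13.404°.
cos H₀ = −tan(-42.3°) tan(-13.404°) = -0.2168, H₀ = 1.7894 rad.
Bracket: H₀ sin φ sin δ + cos φ cos δ sin H₀ = 1.7894×-0.67301×-0.23181 + 0.73963×0.97276×0.97621 = 0.279165 + 0.702366 = 0.981531.
Q̄ = (S₀/π) × [bracket] = (589/π) × 0.981531 = 184.02 W/m².
Ratio Q̄_A / Q̄_B = 219.13 / 184.02 = 1.191.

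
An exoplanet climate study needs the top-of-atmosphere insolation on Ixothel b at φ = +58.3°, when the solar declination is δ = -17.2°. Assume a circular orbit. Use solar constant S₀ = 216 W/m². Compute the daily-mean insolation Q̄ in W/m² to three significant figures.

Q̄ ≈ 11.8 W/m²

cos H₀ = −tan(+58.3°) tan(-17.200°) = 0.5012, H₀ = 1.0458 rad.
Bracket: H₀ sin φ sin δ + cos φ cos δ sin H₀ = 1.0458×0.85081×-0.29571 + 0.52547×0.95528×0.86533 = -0.263116 + 0.434371 = 0.171255.
Q̄ = (S₀/π) × [bracket] = (216/π) × 0.171255 = 11.77 W/m².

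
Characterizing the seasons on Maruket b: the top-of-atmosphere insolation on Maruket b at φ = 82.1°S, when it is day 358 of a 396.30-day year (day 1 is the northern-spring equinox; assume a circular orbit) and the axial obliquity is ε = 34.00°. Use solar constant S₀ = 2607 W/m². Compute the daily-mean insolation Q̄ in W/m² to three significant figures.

Q̄ ≈ 843 W/m²

Solar longitude: λ_s = 360° × (358 − 1)/396.30 = 324.300°.
sin δ = sin 34.00° × sin 324.300° = -0.32631, so δ = -19.045°.
cos H₀ = −tan(-82.1°) tan(-19.045°) = -2.4878 ≤ −1 ⇒ polar day, H₀ = π.
Bracket: H₀ sin φ sin δ + cos φ cos δ sin H₀ = 3.1416×-0.99051×-0.32631 + 0.13744×0.94526×0.00000 = 1.015407 + 0.000000 = 1.015407.
Q̄ = (S₀/π) × [bracket] = (2607/π) × 1.015407 = 842.6 W/m².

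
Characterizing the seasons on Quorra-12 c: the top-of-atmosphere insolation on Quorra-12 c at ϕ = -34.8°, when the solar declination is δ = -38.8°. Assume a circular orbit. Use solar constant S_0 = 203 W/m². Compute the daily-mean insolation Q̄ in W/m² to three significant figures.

Q̄ ≈ 84.3 W/m²

cos h₀ = −tan(-34.8°) tan(-38.800°) = -0.5588, h₀ = 2.1637 rad.
Bracket: h₀ sin ϕ sin δ + cos ϕ cos δ sin h₀ = 2.1637×-0.57071×-0.62660 + 0.82115×0.77934×0.82930 = 0.773754 + 0.530715 = 1.304469.
Q̄ = (S_0/π) × [bracket] = (203/π) × 1.304469 = 84.29 W/m².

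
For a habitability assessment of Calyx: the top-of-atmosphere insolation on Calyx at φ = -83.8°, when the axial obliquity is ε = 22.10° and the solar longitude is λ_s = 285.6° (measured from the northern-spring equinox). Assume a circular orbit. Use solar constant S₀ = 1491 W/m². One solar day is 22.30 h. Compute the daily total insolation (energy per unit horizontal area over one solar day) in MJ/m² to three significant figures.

43.1 MJ/m²

Solar declination: sin δ = sin ε · sin λ_s = sin 22.10° × sin 285.6° = -0.36237, so δ = -21.246°.
cos H₀ = −tan(-83.8°) tan(-21.246°) = -3.5789 ≤ −1 ⇒ polar day, H₀ = π.
Bracket: H₀ sin φ sin δ + cos φ cos δ sin H₀ = 3.1416×-0.99415×-0.36237 + 0.10800×0.93204×0.00000 = 1.131762 + 0.000000 = 1.131762.
Q̄ = (S₀/π) × [bracket] = (1491/π) × 1.131762 = 537.13 W/m².
Daily total = Q̄ × 22.30 h × 3600 s/h = 537.13 × 22.30 × 3600 / 10⁶ = 43.12 MJ/m².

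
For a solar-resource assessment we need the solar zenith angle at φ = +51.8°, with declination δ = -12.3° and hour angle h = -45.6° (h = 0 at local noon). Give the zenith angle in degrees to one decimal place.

θ_z = 75.2°

cos θ_z = sin φ sin δ + cos φ cos δ cos h = -0.167411 + 0.422746 = 0.255335.
θ_z = arccos(0.255335) = 75.2°.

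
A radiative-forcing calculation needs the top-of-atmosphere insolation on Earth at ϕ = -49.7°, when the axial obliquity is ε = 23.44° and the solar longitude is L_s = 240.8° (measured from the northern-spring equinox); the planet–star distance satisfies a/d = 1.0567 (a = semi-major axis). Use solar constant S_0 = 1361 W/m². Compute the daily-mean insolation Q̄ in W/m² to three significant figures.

Q̄ ≈ 523 W/m²

Solar declination: sin δ = sin ε · sin L_s = sin 23.44° × sin 240.8° = -0.34724, so δ = -20.318°.
cos h₀ = −tan(-49.7°) tan(-20.318°) = -0.4366, h₀ = 2.0226 rad.
Bracket: h₀ sin ϕ sin δ + cos ϕ cos δ sin h₀ = 2.0226×-0.76267×-0.34724 + 0.64679×0.93778×0.89965 = 0.535644 + 0.545680 = 1.081324.
Inverse-square distance factor (a/d)² = 1.0567² = 1.116615.
Q̄ = (S_0/π) × 1.116615 × [bracket] = (1361/π) × 1.116615 × 1.081324 = 523.1 W/m².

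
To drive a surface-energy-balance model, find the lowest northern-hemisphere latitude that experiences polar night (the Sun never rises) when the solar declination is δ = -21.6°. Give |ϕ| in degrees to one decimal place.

Polar night requires cos h₀ = −tan ϕ tan δ ≥ 1, i.e. tan ϕ tan δ ≤ −1.
The boundary is |tan ϕ| · |tan δ| = 1, so |ϕ| = 90° − |δ| = 90° − 21.6° = 68.4° in the northern hemisphere.

|ϕ| = 68.4°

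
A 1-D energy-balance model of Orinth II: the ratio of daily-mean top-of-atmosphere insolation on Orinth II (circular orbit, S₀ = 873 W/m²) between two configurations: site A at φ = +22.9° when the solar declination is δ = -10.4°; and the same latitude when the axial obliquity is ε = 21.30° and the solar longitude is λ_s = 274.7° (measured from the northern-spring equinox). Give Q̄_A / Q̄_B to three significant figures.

— Configuration A (φ=+22.9°):
cos H₀ = −tan(+22.9°) tan(-10.400°) = 0.0775, H₀ = 1.4932 rad.
Bracket: H₀ sin φ sin δ + cos φ cos δ sin H₀ = 1.4932×0.38912×-0.18052 + 0.92119×0.98357×0.99699 = -0.104888 + 0.903328 = 0.798440.
Q̄ = (S₀/π) × [bracket] = (873/π) × 0.798440 = 221.87 W/m².
— Configuration B (φ=+22.9°):
Solar declination: sin δ = sin ε · sin λ_s = sin 21.30° × sin 274.7° = -0.36203, so δ = -21.225°.
cos H₀ = −tan(+22.9°) tan(-21.225°) = 0.1641, H₀ = 1.4060 rad.
Bracket: H₀ sin φ sin δ + cos φ cos δ sin H₀ = 1.4060×0.38912×-0.36203 + 0.92119×0.93217×0.98645 = -0.198068 + 0.847070 = 0.649002.
Q̄ = (S₀/π) × [bracket] = (873/π) × 0.649002 = 180.35 W/m².
Ratio Q̄_A / Q̄_B = 221.87 / 180.35 = 1.230.

Q̄_A / Q̄_B ≈ 1.23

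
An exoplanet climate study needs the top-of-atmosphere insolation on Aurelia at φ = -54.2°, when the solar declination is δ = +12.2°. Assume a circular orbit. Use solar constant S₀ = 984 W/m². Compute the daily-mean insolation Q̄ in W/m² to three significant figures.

cos H₀ = −tan(-54.2°) tan(+12.200°) = 0.2998, H₀ = 1.2663 rad.
Bracket: H₀ sin φ sin δ + cos φ cos δ sin H₀ = 1.2663×-0.81106×0.21132 + 0.58496×0.97742×0.95401 = -0.217035 + 0.545457 = 0.328422.
Q̄ = (S₀/π) × [bracket] = (984/π) × 0.328422 = 102.9 W/m².

Q̄ ≈ 103 W/m²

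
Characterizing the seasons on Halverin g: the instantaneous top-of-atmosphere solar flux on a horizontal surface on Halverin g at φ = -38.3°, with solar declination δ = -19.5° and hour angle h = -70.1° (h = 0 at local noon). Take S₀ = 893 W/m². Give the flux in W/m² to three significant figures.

cos θ_z = sin φ sin δ + cos φ cos δ cos h = 0.206886 + 0.251800 = 0.458686.
Flux = S₀ · cos θ_z = 893 × 0.458686 = 409.6 W/m².

410 W/m²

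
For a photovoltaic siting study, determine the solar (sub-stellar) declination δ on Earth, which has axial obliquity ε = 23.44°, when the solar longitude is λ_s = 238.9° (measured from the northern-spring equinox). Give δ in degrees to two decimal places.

sin δ = sin ε · sin λ_s = sin 23.44° × sin 238.9° = -0.340613.
δ = arcsin(-0.340613) = -19.91°.

δ = -19.91°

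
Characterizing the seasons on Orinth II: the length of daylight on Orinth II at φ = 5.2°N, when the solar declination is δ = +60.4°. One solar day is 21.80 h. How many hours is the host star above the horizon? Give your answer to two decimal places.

cos H₀ = −tan φ · tan δ = −tan(+5.2°) × tan(+60.400°) = -0.1602, so H₀ = 1.7317 rad = 99.22°.
Daylight = 2H₀/(2π) × 21.80 h = (1.7317/π) × 21.80 = 12.02 h.

12.02 h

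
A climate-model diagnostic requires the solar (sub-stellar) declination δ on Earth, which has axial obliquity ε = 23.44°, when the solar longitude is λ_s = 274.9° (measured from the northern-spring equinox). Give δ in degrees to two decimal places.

δ = -23.35°

sin δ = sin ε · sin λ_s = sin 23.44° × sin 274.9° = -0.396335.
δ = arcsin(-0.396335) = -23.35°.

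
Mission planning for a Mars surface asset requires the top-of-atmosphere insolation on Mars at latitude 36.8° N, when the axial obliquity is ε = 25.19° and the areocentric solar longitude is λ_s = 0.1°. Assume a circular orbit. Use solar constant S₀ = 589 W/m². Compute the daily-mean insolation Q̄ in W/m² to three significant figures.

sin δ = sin 25.19° × sin 0.1° = 0.00074, so δ = +0.043°.
cos H₀ = −tan(+36.8°) tan(+0.043°) = -0.0006, H₀ = 1.5714 rad.
Bracket: H₀ sin φ sin δ + cos φ cos δ sin H₀ = 1.5714×0.59902×0.00074 + 0.80073×1.00000×1.00000 = 0.000697 + 0.800730 = 0.801427.
Q̄ = (S₀/π) × [bracket] = (589/π) × 0.801427 = 150.3 W/m².

Q̄ ≈ 150 W/m²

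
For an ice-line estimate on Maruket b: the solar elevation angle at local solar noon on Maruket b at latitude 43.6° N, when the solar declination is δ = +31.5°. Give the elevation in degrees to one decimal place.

77.9°

At local noon the hour angle is zero, so the zenith angle equals |ϕ − δ| = |+43.6° − (+31.500°)| = 12.100°.
Elevation = 90° − 12.100° = 77.9°.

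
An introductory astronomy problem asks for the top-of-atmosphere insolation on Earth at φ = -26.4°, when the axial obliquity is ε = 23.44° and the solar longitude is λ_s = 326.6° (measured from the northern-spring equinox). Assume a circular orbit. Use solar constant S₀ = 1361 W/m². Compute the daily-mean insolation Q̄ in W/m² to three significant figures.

Q̄ ≈ 447 W/m²

Solar declination: sin δ = sin ε · sin λ_s = sin 23.44° × sin 326.6° = -0.21897, so δ = -12.649°.
cos H₀ = −tan(-26.4°) tan(-12.649°) = -0.1114, H₀ = 1.6824 rad.
Bracket: H₀ sin φ sin δ + cos φ cos δ sin H₀ = 1.6824×-0.44464×-0.21897 + 0.89571×0.97573×0.99378 = 0.163803 + 0.868535 = 1.032338.
Q̄ = (S₀/π) × [bracket] = (1361/π) × 1.032338 = 447.2 W/m².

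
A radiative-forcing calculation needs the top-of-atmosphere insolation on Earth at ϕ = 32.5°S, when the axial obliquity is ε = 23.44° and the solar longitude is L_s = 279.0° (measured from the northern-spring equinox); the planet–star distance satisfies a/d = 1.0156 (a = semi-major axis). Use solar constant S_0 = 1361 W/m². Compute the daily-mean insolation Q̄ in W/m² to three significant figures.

Solar declination: sin δ = sin ε · sin L_s = sin 23.44° × sin 279.0° = -0.39289, so δ = -23.135°.
cos h₀ = −tan(-32.5°) tan(-23.135°) = -0.2722, h₀ = 1.8465 rad.
Bracket: h₀ sin ϕ sin δ + cos ϕ cos δ sin h₀ = 1.8465×-0.53730×-0.39289 + 0.84339×0.91959×0.96224 = 0.389796 + 0.746287 = 1.136083.
Inverse-square distance factor (a/d)² = 1.0156² = 1.031443.
Q̄ = (S_0/π) × 1.031443 × [bracket] = (1361/π) × 1.031443 × 1.136083 = 507.6 W/m².

Q̄ ≈ 508 W/m²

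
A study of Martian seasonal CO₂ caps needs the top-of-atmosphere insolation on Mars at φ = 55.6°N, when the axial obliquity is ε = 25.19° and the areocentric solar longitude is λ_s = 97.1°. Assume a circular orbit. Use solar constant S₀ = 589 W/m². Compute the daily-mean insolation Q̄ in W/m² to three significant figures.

Q̄ ≈ 222 W/m²

sin δ = sin 25.19° × sin 97.1° = 0.42236, so δ = +24.984°.
cos H₀ = −tan(+55.6°) tan(+24.984°) = -0.6805, H₀ = 2.3193 rad.
Bracket: H₀ sin φ sin δ + cos φ cos δ sin H₀ = 2.3193×0.82511×0.42236 + 0.56497×0.90643×0.73274 = 0.808261 + 0.375240 = 1.183501.
Q̄ = (S₀/π) × [bracket] = (589/π) × 1.183501 = 221.9 W/m².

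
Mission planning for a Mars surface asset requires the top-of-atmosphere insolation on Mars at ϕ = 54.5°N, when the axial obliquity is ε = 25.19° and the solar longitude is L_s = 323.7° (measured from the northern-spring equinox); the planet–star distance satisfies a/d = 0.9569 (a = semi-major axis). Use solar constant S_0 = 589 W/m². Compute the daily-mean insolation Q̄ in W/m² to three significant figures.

Q̄ ≈ 47.7 W/m²

Solar declination: sin δ = sin ε · sin L_s = sin 25.19° × sin 323.7° = -0.25197, so δ = -14.594°.
cos h₀ = −tan(+54.5°) tan(-14.594°) = 0.3650, h₀ = 1.1971 rad.
Bracket: h₀ sin ϕ sin δ + cos ϕ cos δ sin h₀ = 1.1971×0.81412×-0.25197 + 0.58070×0.96773×0.93100 = -0.245566 + 0.523186 = 0.277620.
Inverse-square distance factor (a/d)² = 0.9569² = 0.915658.
Q̄ = (S_0/π) × 0.915658 × [bracket] = (589/π) × 0.915658 × 0.277620 = 47.66 W/m².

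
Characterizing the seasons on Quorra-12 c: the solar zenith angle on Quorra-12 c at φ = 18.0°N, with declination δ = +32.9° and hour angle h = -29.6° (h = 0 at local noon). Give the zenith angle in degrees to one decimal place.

θ_z = 30.4°

cos θ_z = sin φ sin δ + cos φ cos δ cos h = 0.167850 + 0.694314 = 0.862164.
θ_z = arccos(0.862164) = 30.4°.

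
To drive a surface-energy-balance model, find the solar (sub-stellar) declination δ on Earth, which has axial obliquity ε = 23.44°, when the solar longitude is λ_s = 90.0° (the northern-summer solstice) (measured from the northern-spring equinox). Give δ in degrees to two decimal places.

δ = +23.44°

sin δ = sin ε · sin λ_s = sin 23.44° × sin 90.0° = 0.397789.
δ = arcsin(0.397789) = +23.44°.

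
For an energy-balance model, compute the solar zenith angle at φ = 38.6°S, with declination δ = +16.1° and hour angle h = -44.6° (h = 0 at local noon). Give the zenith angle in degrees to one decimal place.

θ_z = 68.8°

cos θ_z = sin φ sin δ + cos φ cos δ cos h = -0.173011 + 0.534638 = 0.361627.
θ_z = arccos(0.361627) = 68.8°.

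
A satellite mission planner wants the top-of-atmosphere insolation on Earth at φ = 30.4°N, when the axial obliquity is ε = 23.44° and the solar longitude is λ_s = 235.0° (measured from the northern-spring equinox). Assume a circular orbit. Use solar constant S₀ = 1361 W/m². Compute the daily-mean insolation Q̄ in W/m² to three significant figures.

Solar declination: sin δ = sin ε · sin λ_s = sin 23.44° × sin 235.0° = -0.32585, so δ = -19.017°.
cos H₀ = −tan(+30.4°) tan(-19.017°) = 0.2022, H₀ = 1.3672 rad.
Bracket: H₀ sin φ sin δ + cos φ cos δ sin H₀ = 1.3672×0.50603×-0.32585 + 0.86251×0.94542×0.97934 = -0.225437 + 0.798587 = 0.573150.
Q̄ = (S₀/π) × [bracket] = (1361/π) × 0.573150 = 248.3 W/m².

Q̄ ≈ 248 W/m²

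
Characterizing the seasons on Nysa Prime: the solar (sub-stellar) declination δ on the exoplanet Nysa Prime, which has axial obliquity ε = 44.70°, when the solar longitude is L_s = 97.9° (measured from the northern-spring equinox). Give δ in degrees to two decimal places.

δ = +44.16°

sin δ = sin ε · sin L_s = sin 44.70° × sin 97.9° = 0.696719.
δ = arcsin(0.696719) = +44.16°.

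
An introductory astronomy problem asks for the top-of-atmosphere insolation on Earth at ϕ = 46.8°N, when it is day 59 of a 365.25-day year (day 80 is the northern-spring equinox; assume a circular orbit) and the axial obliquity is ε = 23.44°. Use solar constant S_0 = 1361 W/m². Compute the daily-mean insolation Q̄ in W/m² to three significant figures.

Q̄ ≈ 227 W/m²

Solar longitude: L_s = 360° × (59 − 80)/365.25 = -20.698°, i.e. -20.698° + 360° = 339.302°.
sin δ = sin 23.44° × sin 339.302° = -0.14060, so δ = -8.082°.
cos h₀ = −tan(+46.8°) tan(-8.082°) = 0.1512, h₀ = 1.4190 rad.
Bracket: h₀ sin ϕ sin δ + cos ϕ cos δ sin h₀ = 1.4190×0.72897×-0.14060 + 0.68455×0.99007×0.98850 = -0.145438 + 0.669958 = 0.524520.
Q̄ = (S_0/π) × [bracket] = (1361/π) × 0.524520 = 227.2 W/m².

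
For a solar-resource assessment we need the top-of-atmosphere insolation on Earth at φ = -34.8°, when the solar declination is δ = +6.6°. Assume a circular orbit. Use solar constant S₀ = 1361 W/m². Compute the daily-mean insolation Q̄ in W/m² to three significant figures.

Q̄ ≈ 310 W/m²

cos H₀ = −tan(-34.8°) tan(+6.600°) = 0.0804, H₀ = 1.4903 rad.
Bracket: H₀ sin φ sin δ + cos φ cos δ sin H₀ = 1.4903×-0.57071×0.11494 + 0.82115×0.99337×0.99676 = -0.097760 + 0.813063 = 0.715303.
Q̄ = (S₀/π) × [bracket] = (1361/π) × 0.715303 = 309.9 W/m².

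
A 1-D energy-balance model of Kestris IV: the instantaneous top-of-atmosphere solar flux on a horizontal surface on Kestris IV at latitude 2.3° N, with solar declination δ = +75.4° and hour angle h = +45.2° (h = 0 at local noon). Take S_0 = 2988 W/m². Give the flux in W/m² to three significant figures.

646 W/m²

cos θ_z = sin ϕ sin δ + cos ϕ cos δ cos h = 0.038836 + 0.177474 = 0.216310.
Flux = S_0 · cos θ_z = 2988 × 0.216310 = 646.3 W/m².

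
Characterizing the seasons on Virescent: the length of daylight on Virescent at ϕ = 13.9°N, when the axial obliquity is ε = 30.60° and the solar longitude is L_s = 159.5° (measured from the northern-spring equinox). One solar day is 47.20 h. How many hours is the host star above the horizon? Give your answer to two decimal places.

Solar declination: sin δ = sin ε · sin L_s = sin 30.60° × sin 159.5° = 0.17827, so δ = +10.269°.
cos h₀ = −tan ϕ · tan δ = −tan(+13.9°) × tan(+10.269°) = -0.0448, so h₀ = 1.6156 rad = 92.57°.
Daylight = 2h₀/(2π) × 47.20 h = (1.6156/π) × 47.20 = 24.27 h.

24.27 h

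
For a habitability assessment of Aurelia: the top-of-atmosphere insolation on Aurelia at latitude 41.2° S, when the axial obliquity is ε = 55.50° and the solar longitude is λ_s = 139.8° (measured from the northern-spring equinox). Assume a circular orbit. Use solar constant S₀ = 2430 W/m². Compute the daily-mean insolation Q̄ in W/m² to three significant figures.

Q̄ ≈ 144 W/m²

Solar declination: sin δ = sin ε · sin λ_s = sin 55.50° × sin 139.8° = 0.53194, so δ = +32.137°.
cos H₀ = −tan(-41.2°) tan(+32.137°) = 0.5499, H₀ = 0.9885 rad.
Bracket: H₀ sin φ sin δ + cos φ cos δ sin H₀ = 0.9885×-0.65869×0.53194 + 0.75241×0.84678×0.83521 = -0.346354 + 0.532134 = 0.185780.
Q̄ = (S₀/π) × [bracket] = (2430/π) × 0.185780 = 143.7 W/m².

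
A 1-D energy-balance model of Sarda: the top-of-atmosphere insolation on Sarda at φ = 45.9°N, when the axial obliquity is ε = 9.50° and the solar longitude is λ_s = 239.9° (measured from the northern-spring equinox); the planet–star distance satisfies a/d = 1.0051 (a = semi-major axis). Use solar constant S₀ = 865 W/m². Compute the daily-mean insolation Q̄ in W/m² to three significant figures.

Q̄ ≈ 149 W/m²

Solar declination: sin δ = sin ε · sin λ_s = sin 9.50° × sin 239.9° = -0.14279, so δ = -8.209°.
cos H₀ = −tan(+45.9°) tan(-8.209°) = 0.1489, H₀ = 1.4214 rad.
Bracket: H₀ sin φ sin δ + cos φ cos δ sin H₀ = 1.4214×0.71813×-0.14279 + 0.69591×0.98975×0.98886 = -0.145753 + 0.681104 = 0.535351.
Inverse-square distance factor (a/d)² = 1.0051² = 1.010226.
Q̄ = (S₀/π) × 1.010226 × [bracket] = (865/π) × 1.010226 × 0.535351 = 148.9 W/m².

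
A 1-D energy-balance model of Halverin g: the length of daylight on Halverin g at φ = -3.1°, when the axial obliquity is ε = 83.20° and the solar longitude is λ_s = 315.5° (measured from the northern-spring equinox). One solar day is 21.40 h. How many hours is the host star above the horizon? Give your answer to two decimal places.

Solar declination: sin δ = sin ε · sin λ_s = sin 83.20° × sin 315.5° = -0.69598, so δ = -44.105°.
cos H₀ = −tan φ · tan δ = −tan(-3.1°) × tan(-44.105°) = -0.0525, so H₀ = 1.6233 rad = 93.01°.
Daylight = 2H₀/(2π) × 21.40 h = (1.6233/π) × 21.40 = 11.06 h.

11.06 h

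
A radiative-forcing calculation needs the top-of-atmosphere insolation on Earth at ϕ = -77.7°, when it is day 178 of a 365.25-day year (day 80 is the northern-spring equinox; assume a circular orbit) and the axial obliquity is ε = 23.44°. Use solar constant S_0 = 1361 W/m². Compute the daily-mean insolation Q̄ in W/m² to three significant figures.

Q̄ ≈ 0.00 W/m²

Solar longitude: L_s = 360° × (178 − 80)/365.25 = 96.591°.
sin δ = sin 23.44° × sin 96.591° = 0.39516, so δ = +23.276°.
cos h₀ = −tan(-77.7°) tan(+23.276°) = 1.9729 ≥ 1 ⇒ polar night, h₀ = 0 and Q̄ = 0.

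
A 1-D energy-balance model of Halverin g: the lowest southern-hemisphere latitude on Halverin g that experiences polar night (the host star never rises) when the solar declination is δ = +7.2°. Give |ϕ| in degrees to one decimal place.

Polar night requires cos h₀ = −tan ϕ tan δ ≥ 1, i.e. tan ϕ tan δ ≤ −1.
The boundary is |tan ϕ| · |tan δ| = 1, so |ϕ| = 90° − |δ| = 90° − 7.2° = 82.8° in the southern hemisphere.

|ϕ| = 82.8°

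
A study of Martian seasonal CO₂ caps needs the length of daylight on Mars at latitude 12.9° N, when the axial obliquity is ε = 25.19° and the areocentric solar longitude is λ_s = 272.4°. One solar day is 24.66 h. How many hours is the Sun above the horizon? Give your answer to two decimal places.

sin δ = sin 25.19° × sin 272.4° = -0.42525, so δ = -25.166°.
cos H₀ = −tan φ · tan δ = −tan(+12.9°) × tan(-25.166°) = 0.1076, so H₀ = 1.4630 rad = 83.82°.
Daylight = 2H₀/(2π) × 24.66 h = (1.4630/π) × 24.66 = 11.48 h.

11.48 h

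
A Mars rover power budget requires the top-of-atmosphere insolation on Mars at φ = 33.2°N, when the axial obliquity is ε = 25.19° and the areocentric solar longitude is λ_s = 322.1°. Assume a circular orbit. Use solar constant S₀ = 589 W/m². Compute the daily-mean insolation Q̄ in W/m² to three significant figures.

Q̄ ≈ 112 W/m²

sin δ = sin 25.19° × sin 322.1° = -0.26145, so δ = -15.156°.
cos H₀ = −tan(+33.2°) tan(-15.156°) = 0.1773, H₀ = 1.3926 rad.
Bracket: H₀ sin φ sin δ + cos φ cos δ sin H₀ = 1.3926×0.54756×-0.26145 + 0.83676×0.96522×0.98416 = -0.199364 + 0.794864 = 0.595500.
Q̄ = (S₀/π) × [bracket] = (589/π) × 0.595500 = 111.6 W/m².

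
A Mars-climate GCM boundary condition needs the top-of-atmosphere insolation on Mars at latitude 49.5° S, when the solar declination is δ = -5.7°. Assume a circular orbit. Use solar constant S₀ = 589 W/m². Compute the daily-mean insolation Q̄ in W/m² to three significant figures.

Q̄ ≈ 144 W/m²

cos H₀ = −tan(-49.5°) tan(-5.700°) = -0.1169, H₀ = 1.6879 rad.
Bracket: H₀ sin φ sin δ + cos φ cos δ sin H₀ = 1.6879×-0.76041×-0.09932 + 0.64945×0.99506×0.99315 = 0.127477 + 0.641815 = 0.769292.
Q̄ = (S₀/π) × [bracket] = (589/π) × 0.769292 = 144.2 W/m².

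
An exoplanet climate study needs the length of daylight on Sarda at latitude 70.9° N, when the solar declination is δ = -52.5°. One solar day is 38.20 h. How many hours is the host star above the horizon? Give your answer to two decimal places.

0.00 h

cos H₀ = −tan φ · tan δ = 3.7635 ≥ 1, so the host star never rises (polar night) and H₀ = 0.
Daylight = 2H₀/(2π) × 38.20 h = (0.0000/π) × 38.20 = 0.00 h.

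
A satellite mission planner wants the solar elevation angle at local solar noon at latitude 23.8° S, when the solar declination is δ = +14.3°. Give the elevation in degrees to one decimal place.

At local noon the hour angle is zero, so the zenith angle equals |φ − δ| = |-23.8° − (+14.300°)| = 38.100°.
Elevation = 90° − 38.100° = 51.9°.

51.9°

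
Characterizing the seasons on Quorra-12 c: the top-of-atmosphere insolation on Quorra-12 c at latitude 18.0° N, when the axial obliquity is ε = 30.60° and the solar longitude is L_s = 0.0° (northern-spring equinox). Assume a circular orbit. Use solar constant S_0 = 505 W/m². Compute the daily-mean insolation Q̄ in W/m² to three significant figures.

Q̄ ≈ 153 W/m²

Solar declination: sin δ = sin ε · sin L_s = sin 30.60° × sin 0.0° = 0.00000, so δ = +0.000°.
cos h₀ = −tan(+18.0°) tan(+0.000°) = -0.0000, h₀ = 1.5708 rad.
Bracket: h₀ sin ϕ sin δ + cos ϕ cos δ sin h₀ = 1.5708×0.30902×0.00000 + 0.95106×1.00000×1.00000 = 0.000000 + 0.951060 = 0.951060.
Q̄ = (S_0/π) × [bracket] = (505/π) × 0.951060 = 152.9 W/m².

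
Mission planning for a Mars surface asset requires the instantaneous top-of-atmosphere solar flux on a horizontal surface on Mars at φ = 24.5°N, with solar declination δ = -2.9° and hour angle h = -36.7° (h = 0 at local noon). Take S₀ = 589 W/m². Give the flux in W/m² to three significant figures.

417 W/m²

cos θ_z = sin φ sin δ + cos φ cos δ cos h = -0.020981 + 0.728650 = 0.707669.
Flux = S₀ · cos θ_z = 589 × 0.707669 = 416.8 W/m².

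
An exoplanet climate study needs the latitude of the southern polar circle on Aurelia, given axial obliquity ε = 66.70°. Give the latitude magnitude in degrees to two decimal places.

The polar circle is the lowest latitude that experiences at least one full rotation of continuous darkness at the northern-summer solstice; it lies at |φ| = 90° − ε = 90° − 66.70° = 23.30°.

23.30°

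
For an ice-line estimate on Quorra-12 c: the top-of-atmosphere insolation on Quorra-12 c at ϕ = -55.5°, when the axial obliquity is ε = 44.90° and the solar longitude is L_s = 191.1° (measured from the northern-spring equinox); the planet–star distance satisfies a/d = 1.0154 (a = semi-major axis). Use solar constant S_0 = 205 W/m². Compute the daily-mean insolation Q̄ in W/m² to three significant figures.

Q̄ ≈ 50.3 W/m²

Solar declination: sin δ = sin ε · sin L_s = sin 44.90° × sin 191.1° = -0.13590, so δ = -7.810°.
cos h₀ = −tan(-55.5°) tan(-7.810°) = -0.1996, h₀ = 1.7717 rad.
Bracket: h₀ sin ϕ sin δ + cos ϕ cos δ sin h₀ = 1.7717×-0.82413×-0.13590 + 0.56641×0.99072×0.97988 = 0.198429 + 0.549863 = 0.748292.
Inverse-square distance factor (a/d)² = 1.0154² = 1.031037.
Q̄ = (S_0/π) × 1.031037 × [bracket] = (205/π) × 1.031037 × 0.748292 = 50.34 W/m².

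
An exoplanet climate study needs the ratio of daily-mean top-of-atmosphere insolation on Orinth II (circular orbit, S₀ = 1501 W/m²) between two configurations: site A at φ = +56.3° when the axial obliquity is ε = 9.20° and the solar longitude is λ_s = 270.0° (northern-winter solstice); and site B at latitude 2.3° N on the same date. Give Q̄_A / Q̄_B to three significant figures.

Q̄_A / Q̄_B ≈ 0.364

— Configuration A (φ=+56.3°):
Solar declination: sin δ = sin ε · sin λ_s = sin 9.20° × sin 270.0° = -0.15988, so δ = -9.200°.
cos H₀ = −tan(+56.3°) tan(-9.200°) = 0.2429, H₀ = 1.3255 rad.
Bracket: H₀ sin φ sin δ + cos φ cos δ sin H₀ = 1.3255×0.83195×-0.15988 + 0.55484×0.98714×0.97006 = -0.176308 + 0.531306 = 0.354998.
Q̄ = (S₀/π) × [bracket] = (1501/π) × 0.354998 = 169.61 W/m².
— Configuration B (φ=+2.3°):
cos H₀ = −tan(+2.3°) tan(-9.200°) = 0.0065, H₀ = 1.5643 rad.
Bracket: H₀ sin φ sin δ + cos φ cos δ sin H₀ = 1.5643×0.04013×-0.15988 + 0.99919×0.98714×0.99998 = -0.010037 + 0.986321 = 0.976284.
Q̄ = (S₀/π) × [bracket] = (1501/π) × 0.976284 = 466.45 W/m².
Ratio Q̄_A / Q̄_B = 169.61 / 466.45 = 0.3636.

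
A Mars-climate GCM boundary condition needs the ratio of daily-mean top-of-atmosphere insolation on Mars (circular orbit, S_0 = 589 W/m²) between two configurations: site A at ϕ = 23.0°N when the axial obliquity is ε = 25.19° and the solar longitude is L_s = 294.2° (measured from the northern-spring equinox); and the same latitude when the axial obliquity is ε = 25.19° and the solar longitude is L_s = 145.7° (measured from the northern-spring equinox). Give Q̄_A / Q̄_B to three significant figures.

Q̄_A / Q̄_B ≈ 0.596

— Configuration A (ϕ=+23.0°):
Solar declination: sin δ = sin ε · sin L_s = sin 25.19° × sin 294.2° = -0.38822, so δ = -22.844°.
cos h₀ = −tan(+23.0°) tan(-22.844°) = 0.1788, h₀ = 1.3910 rad.
Bracket: h₀ sin ϕ sin δ + cos ϕ cos δ sin h₀ = 1.3910×0.39073×-0.38822 + 0.92050×0.92157×0.98388 = -0.211000 + 0.834631 = 0.623631.
Q̄ = (S_0/π) × [bracket] = (589/π) × 0.623631 = 116.92 W/m².
— Configuration B (ϕ=+23.0°):
Solar declination: sin δ = sin ε · sin L_s = sin 25.19° × sin 145.7° = 0.23985, so δ = +13.878°.
cos h₀ = −tan(+23.0°) tan(+13.878°) = -0.1049, h₀ = 1.6759 rad.
Bracket: h₀ sin ϕ sin δ + cos ϕ cos δ sin h₀ = 1.6759×0.39073×0.23985 + 0.92050×0.97081×0.99449 = 0.157060 + 0.888707 = 1.045767.
Q̄ = (S_0/π) × [bracket] = (589/π) × 1.045767 = 196.07 W/m².
Ratio Q̄_A / Q̄_B = 116.92 / 196.07 = 0.5963.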